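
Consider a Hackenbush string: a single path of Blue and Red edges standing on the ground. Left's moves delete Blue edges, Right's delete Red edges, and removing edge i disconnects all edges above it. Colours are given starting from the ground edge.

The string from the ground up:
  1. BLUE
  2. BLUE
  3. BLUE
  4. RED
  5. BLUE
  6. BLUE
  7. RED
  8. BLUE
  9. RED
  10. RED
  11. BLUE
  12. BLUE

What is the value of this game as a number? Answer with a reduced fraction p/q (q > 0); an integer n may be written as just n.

1447/512

step 1: add BLUE to get B; options L={ 0 } R={  } -> 1
step 2: add BLUE to get BB; options L={ 0, 1 } R={  } -> 2
step 3: add BLUE to get BBB; options L={ 0, 1, 2 } R={  } -> 3
step 4: add RED to get BBBR; options L={ 0, 1, 2 } R={ 3 } -> 5/2
step 5: add BLUE to get BBBRB; options L={ 0, 1, 2, 5/2 } R={ 3 } -> 11/4
step 6: add BLUE to get BBBRBB; options L={ 0, 1, 2, 5/2, 11/4 } R={ 3 } -> 23/8
step 7: add RED to get BBBRBBR; options L={ 0, 1, 2, 5/2, 11/4 } R={ 23/8, 3 } -> 45/16
step 8: add BLUE to get BBBRBBRB; options L={ 0, 1, 2, 5/2, 11/4, 45/16 } R={ 23/8, 3 } -> 91/32
step 9: add RED to get BBBRBBRBR; options L={ 0, 1, 2, 5/2, 11/4, 45/16 } R={ 91/32, 23/8, 3 } -> 181/64
step 10: add RED to get BBBRBBRBRR; options L={ 0, 1, 2, 5/2, 11/4, 45/16 } R={ 181/64, 91/32, 23/8, 3 } -> 361/128
step 11: add BLUE to get BBBRBBRBRRB; options L={ 0, 1, 2, 5/2, 11/4, 45/16, 361/128 } R={ 181/64, 91/32, 23/8, 3 } -> 723/256
step 12: add BLUE to get BBBRBBRBRRBB; options L={ 0, 1, 2, 5/2, 11/4, 45/16, 361/128, 723/256 } R={ 181/64, 91/32, 23/8, 3 } -> 1447/512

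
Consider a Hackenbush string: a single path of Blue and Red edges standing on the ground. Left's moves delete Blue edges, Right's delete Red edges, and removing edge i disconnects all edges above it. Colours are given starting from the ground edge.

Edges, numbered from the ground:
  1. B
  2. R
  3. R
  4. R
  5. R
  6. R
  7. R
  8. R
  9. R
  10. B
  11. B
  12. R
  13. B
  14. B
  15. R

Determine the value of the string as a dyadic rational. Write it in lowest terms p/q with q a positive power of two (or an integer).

109/16384

Recurse on prefixes of the 15-edge string B R R R R R R R R B B R B B R:
B: Left { 0 }, Right {  } so simplest 1
BR: Left { 0 }, Right { 1 } so simplest 1/2
BRR: Left { 0 }, Right { 1/2,1 } so simplest 1/4
BRRR: Left { 0 }, Right { 1/4,1/2,1 } so simplest 1/8
BRRRR: Left { 0 }, Right { 1/8,1/4,1/2,1 } so simplest 1/16
BRRRRR: Left { 0 }, Right { 1/16,1/8,1/4,1/2,1 } so simplest 1/32
BRRRRRR: Left { 0 }, Right { 1/32,1/16,1/8,1/4,1/2,1 } so simplest 1/64
BRRRRRRR: Left { 0 }, Right { 1/64,1/32,1/16,1/8,1/4,1/2,1 } so simplest 1/128
BRRRRRRRR: Left { 0 }, Right { 1/128,1/64,1/32,1/16,1/8,1/4,1/2,1 } so simplest 1/256
BRRRRRRRRB: Left { 0,1/256 }, Right { 1/128,1/64,1/32,1/16,1/8,1/4,1/2,1 } so simplest 3/512
BRRRRRRRRBB: Left { 0,1/256,3/512 }, Right { 1/128,1/64,1/32,1/16,1/8,1/4,1/2,1 } so simplest 7/1024
BRRRRRRRRBBR: Left { 0,1/256,3/512 }, Right { 7/1024,1/128,1/64,1/32,1/16,1/8,1/4,1/2,1 } so simplest 13/2048
BRRRRRRRRBBRB: Left { 0,1/256,3/512,13/2048 }, Right { 7/1024,1/128,1/64,1/32,1/16,1/8,1/4,1/2,1 } so simplest 27/4096
BRRRRRRRRBBRBB: Left { 0,1/256,3/512,13/2048,27/4096 }, Right { 7/1024,1/128,1/64,1/32,1/16,1/8,1/4,1/2,1 } so simplest 55/8192
BRRRRRRRRBBRBBR: Left { 0,1/256,3/512,13/2048,27/4096 }, Right { 55/8192,7/1024,1/128,1/64,1/32,1/16,1/8,1/4,1/2,1 } so simplest 109/16384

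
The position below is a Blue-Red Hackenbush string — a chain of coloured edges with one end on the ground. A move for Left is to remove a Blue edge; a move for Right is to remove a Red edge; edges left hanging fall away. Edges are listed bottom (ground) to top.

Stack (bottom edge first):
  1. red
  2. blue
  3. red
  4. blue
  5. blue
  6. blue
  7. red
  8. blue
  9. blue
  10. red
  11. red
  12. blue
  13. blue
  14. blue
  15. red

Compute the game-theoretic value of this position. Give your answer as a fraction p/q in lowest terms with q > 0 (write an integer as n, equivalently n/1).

Recurse on prefixes of the 15-edge string red blue red blue blue blue red blue blue red red blue blue blue red:
edge 1 of 15 (red): { none | 0 } ⇒ -1
edge 2 of 15 (blue): { -1 | 0 } ⇒ -1/2
edge 3 of 15 (red): { -1 | -1/2,0 } ⇒ -3/4
edge 4 of 15 (blue): { -1,-3/4 | -1/2,0 } ⇒ -5/8
edge 5 of 15 (blue): { -1,-3/4,-5/8 | -1/2,0 } ⇒ -9/16
edge 6 of 15 (blue): { -1,-3/4,-5/8,-9/16 | -1/2,0 } ⇒ -17/32
edge 7 of 15 (red): { -1,-3/4,-5/8,-9/16 | -17/32,-1/2,0 } ⇒ -35/64
edge 8 of 15 (blue): { -1,-3/4,-5/8,-9/16,-35/64 | -17/32,-1/2,0 } ⇒ -69/128
edge 9 of 15 (blue): { -1,-3/4,-5/8,-9/16,-35/64,-69/128 | -17/32,-1/2,0 } ⇒ -137/256
edge 10 of 15 (red): { -1,-3/4,-5/8,-9/16,-35/64,-69/128 | -137/256,-17/32,-1/2,0 } ⇒ -275/512
edge 11 of 15 (red): { -1,-3/4,-5/8,-9/16,-35/64,-69/128 | -275/512,-137/256,-17/32,-1/2,0 } ⇒ -551/1024
edge 12 of 15 (blue): { -1,-3/4,-5/8,-9/16,-35/64,-69/128,-551/1024 | -275/512,-137/256,-17/32,-1/2,0 } ⇒ -1101/2048
edge 13 of 15 (blue): { -1,-3/4,-5/8,-9/16,-35/64,-69/128,-551/1024,-1101/2048 | -275/512,-137/256,-17/32,-1/2,0 } ⇒ -2201/4096
edge 14 of 15 (blue): { -1,-3/4,-5/8,-9/16,-35/64,-69/128,-551/1024,-1101/2048,-2201/4096 | -275/512,-137/256,-17/32,-1/2,0 } ⇒ -4401/8192
edge 15 of 15 (red): { -1,-3/4,-5/8,-9/16,-35/64,-69/128,-551/1024,-1101/2048,-2201/4096 | -4401/8192,-275/512,-137/256,-17/32,-1/2,0 } ⇒ -8803/16384

-8803/16384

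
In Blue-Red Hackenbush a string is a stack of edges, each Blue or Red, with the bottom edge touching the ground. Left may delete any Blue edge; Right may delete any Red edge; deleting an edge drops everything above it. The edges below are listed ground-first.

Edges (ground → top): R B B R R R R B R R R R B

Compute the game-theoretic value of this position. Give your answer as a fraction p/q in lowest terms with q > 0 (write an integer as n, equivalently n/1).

g(R) = {  | 0 } → -1
g(RB) = { -1 | 0 } → -1/2
g(RBB) = { -1,-1/2 | 0 } → -1/4
g(RBBR) = { -1,-1/2 | -1/4,0 } → -3/8
g(RBBRR) = { -1,-1/2 | -3/8,-1/4,0 } → -7/16
g(RBBRRR) = { -1,-1/2 | -7/16,-3/8,-1/4,0 } → -15/32
g(RBBRRRR) = { -1,-1/2 | -15/32,-7/16,-3/8,-1/4,0 } → -31/64
g(RBBRRRRB) = { -1,-1/2,-31/64 | -15/32,-7/16,-3/8,-1/4,0 } → -61/128
g(RBBRRRRBR) = { -1,-1/2,-31/64 | -61/128,-15/32,-7/16,-3/8,-1/4,0 } → -123/256
g(RBBRRRRBRR) = { -1,-1/2,-31/64 | -123/256,-61/128,-15/32,-7/16,-3/8,-1/4,0 } → -247/512
g(RBBRRRRBRRR) = { -1,-1/2,-31/64 | -247/512,-123/256,-61/128,-15/32,-7/16,-3/8,-1/4,0 } → -495/1024
g(RBBRRRRBRRRR) = { -1,-1/2,-31/64 | -495/1024,-247/512,-123/256,-61/128,-15/32,-7/16,-3/8,-1/4,0 } → -991/2048
g(RBBRRRRBRRRRB) = { -1,-1/2,-31/64,-991/2048 | -495/1024,-247/512,-123/256,-61/128,-15/32,-7/16,-3/8,-1/4,0 } → -1981/4096

-1981/4096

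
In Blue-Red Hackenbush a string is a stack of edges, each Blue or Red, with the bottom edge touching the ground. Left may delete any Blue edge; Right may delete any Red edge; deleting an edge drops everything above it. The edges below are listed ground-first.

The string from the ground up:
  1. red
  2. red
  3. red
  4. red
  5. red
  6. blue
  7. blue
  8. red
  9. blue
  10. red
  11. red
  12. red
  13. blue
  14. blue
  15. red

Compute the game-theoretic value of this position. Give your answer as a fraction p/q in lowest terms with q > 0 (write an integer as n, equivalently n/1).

Recurse on prefixes of the 15-edge string red red red red red blue blue red blue red red red blue blue red:
step 1: add red to get r; options L={ — } R={ 0 } -> -1
step 2: add red to get rr; options L={ — } R={ -1; 0 } -> -2
step 3: add red to get rrr; options L={ — } R={ -2; -1; 0 } -> -3
step 4: add red to get rrrr; options L={ — } R={ -3; -2; -1; 0 } -> -4
step 5: add red to get rrrrr; options L={ — } R={ -4; -3; -2; -1; 0 } -> -5
step 6: add blue to get rrrrrb; options L={ -5 } R={ -4; -3; -2; -1; 0 } -> -9/2
step 7: add blue to get rrrrrbb; options L={ -5; -9/2 } R={ -4; -3; -2; -1; 0 } -> -17/4
step 8: add red to get rrrrrbbr; options L={ -5; -9/2 } R={ -17/4; -4; -3; -2; -1; 0 } -> -35/8
step 9: add blue to get rrrrrbbrb; options L={ -5; -9/2; -35/8 } R={ -17/4; -4; -3; -2; -1; 0 } -> -69/16
step 10: add red to get rrrrrbbrbr; options L={ -5; -9/2; -35/8 } R={ -69/16; -17/4; -4; -3; -2; -1; 0 } -> -139/32
step 11: add red to get rrrrrbbrbrr; options L={ -5; -9/2; -35/8 } R={ -139/32; -69/16; -17/4; -4; -3; -2; -1; 0 } -> -279/64
step 12: add red to get rrrrrbbrbrrr; options L={ -5; -9/2; -35/8 } R={ -279/64; -139/32; -69/16; -17/4; -4; -3; -2; -1; 0 } -> -559/128
step 13: add blue to get rrrrrbbrbrrrb; options L={ -5; -9/2; -35/8; -559/128 } R={ -279/64; -139/32; -69/16; -17/4; -4; -3; -2; -1; 0 } -> -1117/256
step 14: add blue to get rrrrrbbrbrrrbb; options L={ -5; -9/2; -35/8; -559/128; -1117/256 } R={ -279/64; -139/32; -69/16; -17/4; -4; -3; -2; -1; 0 } -> -2233/512
step 15: add red to get rrrrrbbrbrrrbbr; options L={ -5; -9/2; -35/8; -559/128; -1117/256 } R={ -2233/512; -279/64; -139/32; -69/16; -17/4; -4; -3; -2; -1; 0 } -> -4467/1024

-4467/1024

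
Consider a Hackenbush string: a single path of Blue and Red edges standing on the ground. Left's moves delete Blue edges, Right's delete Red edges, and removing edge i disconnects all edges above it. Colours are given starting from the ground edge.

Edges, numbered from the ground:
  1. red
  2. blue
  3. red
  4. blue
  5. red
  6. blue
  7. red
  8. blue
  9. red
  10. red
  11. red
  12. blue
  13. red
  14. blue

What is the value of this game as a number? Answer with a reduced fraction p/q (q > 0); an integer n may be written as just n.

-5493/8192

Build val(s[:k]) for k = 1..14, string s = red blue red blue red blue red blue red red red blue red blue.
edge 1 of 14 (red): { — | 0 } => -1
edge 2 of 14 (blue): { -1 | 0 } => -1/2
edge 3 of 14 (red): { -1 | -1/2,0 } => -3/4
edge 4 of 14 (blue): { -1,-3/4 | -1/2,0 } => -5/8
edge 5 of 14 (red): { -1,-3/4 | -5/8,-1/2,0 } => -11/16
edge 6 of 14 (blue): { -1,-3/4,-11/16 | -5/8,-1/2,0 } => -21/32
edge 7 of 14 (red): { -1,-3/4,-11/16 | -21/32,-5/8,-1/2,0 } => -43/64
edge 8 of 14 (blue): { -1,-3/4,-11/16,-43/64 | -21/32,-5/8,-1/2,0 } => -85/128
edge 9 of 14 (red): { -1,-3/4,-11/16,-43/64 | -85/128,-21/32,-5/8,-1/2,0 } => -171/256
edge 10 of 14 (red): { -1,-3/4,-11/16,-43/64 | -171/256,-85/128,-21/32,-5/8,-1/2,0 } => -343/512
edge 11 of 14 (red): { -1,-3/4,-11/16,-43/64 | -343/512,-171/256,-85/128,-21/32,-5/8,-1/2,0 } => -687/1024
edge 12 of 14 (blue): { -1,-3/4,-11/16,-43/64,-687/1024 | -343/512,-171/256,-85/128,-21/32,-5/8,-1/2,0 } => -1373/2048
edge 13 of 14 (red): { -1,-3/4,-11/16,-43/64,-687/1024 | -1373/2048,-343/512,-171/256,-85/128,-21/32,-5/8,-1/2,0 } => -2747/4096
edge 14 of 14 (blue): { -1,-3/4,-11/16,-43/64,-687/1024,-2747/4096 | -1373/2048,-343/512,-171/256,-85/128,-21/32,-5/8,-1/2,0 } => -5493/8192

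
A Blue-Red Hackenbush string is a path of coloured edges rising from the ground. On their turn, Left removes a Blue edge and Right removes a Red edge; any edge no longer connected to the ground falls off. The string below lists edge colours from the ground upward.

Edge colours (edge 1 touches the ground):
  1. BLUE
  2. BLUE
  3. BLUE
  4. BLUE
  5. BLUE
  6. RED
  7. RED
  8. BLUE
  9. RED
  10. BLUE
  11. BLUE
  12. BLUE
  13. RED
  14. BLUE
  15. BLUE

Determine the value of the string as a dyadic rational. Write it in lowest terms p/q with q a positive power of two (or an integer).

4471/1024

Prefix values for BLUE BLUE BLUE BLUE BLUE RED RED BLUE RED BLUE BLUE BLUE RED BLUE BLUE via {L|R} + simplicity:
edge 1 of 15 (BLUE): { 0 | none } → 1
edge 2 of 15 (BLUE): { 0, 1 | none } → 2
edge 3 of 15 (BLUE): { 0, 1, 2 | none } → 3
edge 4 of 15 (BLUE): { 0, 1, 2, 3 | none } → 4
edge 5 of 15 (BLUE): { 0, 1, 2, 3, 4 | none } → 5
edge 6 of 15 (RED): { 0, 1, 2, 3, 4 | 5 } → 9/2
edge 7 of 15 (RED): { 0, 1, 2, 3, 4 | 9/2, 5 } → 17/4
edge 8 of 15 (BLUE): { 0, 1, 2, 3, 4, 17/4 | 9/2, 5 } → 35/8
edge 9 of 15 (RED): { 0, 1, 2, 3, 4, 17/4 | 35/8, 9/2, 5 } → 69/16
edge 10 of 15 (BLUE): { 0, 1, 2, 3, 4, 17/4, 69/16 | 35/8, 9/2, 5 } → 139/32
edge 11 of 15 (BLUE): { 0, 1, 2, 3, 4, 17/4, 69/16, 139/32 | 35/8, 9/2, 5 } → 279/64
edge 12 of 15 (BLUE): { 0, 1, 2, 3, 4, 17/4, 69/16, 139/32, 279/64 | 35/8, 9/2, 5 } → 559/128
edge 13 of 15 (RED): { 0, 1, 2, 3, 4, 17/4, 69/16, 139/32, 279/64 | 559/128, 35/8, 9/2, 5 } → 1117/256
edge 14 of 15 (BLUE): { 0, 1, 2, 3, 4, 17/4, 69/16, 139/32, 279/64, 1117/256 | 559/128, 35/8, 9/2, 5 } → 2235/512
edge 15 of 15 (BLUE): { 0, 1, 2, 3, 4, 17/4, 69/16, 139/32, 279/64, 1117/256, 2235/512 | 559/128, 35/8, 9/2, 5 } → 4471/1024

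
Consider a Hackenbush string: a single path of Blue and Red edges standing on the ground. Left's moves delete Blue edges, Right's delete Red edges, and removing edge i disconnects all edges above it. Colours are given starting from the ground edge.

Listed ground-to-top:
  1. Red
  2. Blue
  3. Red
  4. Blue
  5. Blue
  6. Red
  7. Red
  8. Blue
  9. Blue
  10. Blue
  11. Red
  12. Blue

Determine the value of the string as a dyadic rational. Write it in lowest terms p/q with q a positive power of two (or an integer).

Build val(s[:k]) for k = 1..12, string s = Red Blue Red Blue Blue Red Red Blue Blue Blue Red Blue.
1 of 12 · R · max L −∞ · min R 0 -> -1
2 of 12 · RB · max L -1 · min R 0 -> -1/2
3 of 12 · RBR · max L -1 · min R -1/2 -> -3/4
4 of 12 · RBRB · max L -3/4 · min R -1/2 -> -5/8
5 of 12 · RBRBB · max L -5/8 · min R -1/2 -> -9/16
6 of 12 · RBRBBR · max L -5/8 · min R -9/16 -> -19/32
7 of 12 · RBRBBRR · max L -5/8 · min R -19/32 -> -39/64
8 of 12 · RBRBBRRB · max L -39/64 · min R -19/32 -> -77/128
9 of 12 · RBRBBRRBB · max L -77/128 · min R -19/32 -> -153/256
10 of 12 · RBRBBRRBBB · max L -153/256 · min R -19/32 -> -305/512
11 of 12 · RBRBBRRBBBR · max L -153/256 · min R -305/512 -> -611/1024
12 of 12 · RBRBBRRBBBRB · max L -611/1024 · min R -305/512 -> -1221/2048

-1221/2048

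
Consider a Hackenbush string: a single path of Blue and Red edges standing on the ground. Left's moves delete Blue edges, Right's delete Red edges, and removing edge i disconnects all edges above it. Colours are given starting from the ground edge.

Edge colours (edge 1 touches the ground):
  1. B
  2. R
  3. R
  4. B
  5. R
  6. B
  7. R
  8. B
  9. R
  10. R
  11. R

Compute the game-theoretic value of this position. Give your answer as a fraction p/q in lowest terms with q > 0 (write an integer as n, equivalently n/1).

337/1024

Build g(s[:k]) for k = 1..11, string s = B R R B R B R B R R R.
B: Left { 0 }, Right { · } ⇒ simplest 1
BR: Left { 0 }, Right { 1 } ⇒ simplest 1/2
BRR: Left { 0 }, Right { 1/2, 1 } ⇒ simplest 1/4
BRRB: Left { 0, 1/4 }, Right { 1/2, 1 } ⇒ simplest 3/8
BRRBR: Left { 0, 1/4 }, Right { 3/8, 1/2, 1 } ⇒ simplest 5/16
BRRBRB: Left { 0, 1/4, 5/16 }, Right { 3/8, 1/2, 1 } ⇒ simplest 11/32
BRRBRBR: Left { 0, 1/4, 5/16 }, Right { 11/32, 3/8, 1/2, 1 } ⇒ simplest 21/64
BRRBRBRB: Left { 0, 1/4, 5/16, 21/64 }, Right { 11/32, 3/8, 1/2, 1 } ⇒ simplest 43/128
BRRBRBRBR: Left { 0, 1/4, 5/16, 21/64 }, Right { 43/128, 11/32, 3/8, 1/2, 1 } ⇒ simplest 85/256
BRRBRBRBRR: Left { 0, 1/4, 5/16, 21/64 }, Right { 85/256, 43/128, 11/32, 3/8, 1/2, 1 } ⇒ simplest 169/512
BRRBRBRBRRR: Left { 0, 1/4, 5/16, 21/64 }, Right { 169/512, 85/256, 43/128, 11/32, 3/8, 1/2, 1 } ⇒ simplest 337/1024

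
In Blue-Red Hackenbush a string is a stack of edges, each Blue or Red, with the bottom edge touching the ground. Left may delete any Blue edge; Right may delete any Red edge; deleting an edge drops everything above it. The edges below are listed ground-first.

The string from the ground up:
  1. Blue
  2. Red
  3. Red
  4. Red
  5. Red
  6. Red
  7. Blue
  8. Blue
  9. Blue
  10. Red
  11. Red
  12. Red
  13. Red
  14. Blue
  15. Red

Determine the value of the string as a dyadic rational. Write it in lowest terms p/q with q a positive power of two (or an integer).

901/16384

Recurse on prefixes of the 15-edge string Blue Red Red Red Red Red Blue Blue Blue Red Red Red Red Blue Red:
val(B) = { 0 | ∅ } so 1
val(BR) = { 0 | 1 } so 1/2
val(BRR) = { 0 | 1/2 1 } so 1/4
val(BRRR) = { 0 | 1/4 1/2 1 } so 1/8
val(BRRRR) = { 0 | 1/8 1/4 1/2 1 } so 1/16
val(BRRRRR) = { 0 | 1/16 1/8 1/4 1/2 1 } so 1/32
val(BRRRRRB) = { 0 1/32 | 1/16 1/8 1/4 1/2 1 } so 3/64
val(BRRRRRBB) = { 0 1/32 3/64 | 1/16 1/8 1/4 1/2 1 } so 7/128
val(BRRRRRBBB) = { 0 1/32 3/64 7/128 | 1/16 1/8 1/4 1/2 1 } so 15/256
val(BRRRRRBBBR) = { 0 1/32 3/64 7/128 | 15/256 1/16 1/8 1/4 1/2 1 } so 29/512
val(BRRRRRBBBRR) = { 0 1/32 3/64 7/128 | 29/512 15/256 1/16 1/8 1/4 1/2 1 } so 57/1024
val(BRRRRRBBBRRR) = { 0 1/32 3/64 7/128 | 57/1024 29/512 15/256 1/16 1/8 1/4 1/2 1 } so 113/2048
val(BRRRRRBBBRRRR) = { 0 1/32 3/64 7/128 | 113/2048 57/1024 29/512 15/256 1/16 1/8 1/4 1/2 1 } so 225/4096
val(BRRRRRBBBRRRRB) = { 0 1/32 3/64 7/128 225/4096 | 113/2048 57/1024 29/512 15/256 1/16 1/8 1/4 1/2 1 } so 451/8192
val(BRRRRRBBBRRRRBR) = { 0 1/32 3/64 7/128 225/4096 | 451/8192 113/2048 57/1024 29/512 15/256 1/16 1/8 1/4 1/2 1 } so 901/16384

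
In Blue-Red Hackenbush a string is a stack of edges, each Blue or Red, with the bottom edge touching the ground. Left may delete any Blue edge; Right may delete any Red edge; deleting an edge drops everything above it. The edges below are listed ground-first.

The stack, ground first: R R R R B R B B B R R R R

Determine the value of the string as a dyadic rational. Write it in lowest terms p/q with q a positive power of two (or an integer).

-1823/512

R: Left { · }, Right { 0 } → simplest -1
RR: Left { · }, Right { -1 0 } → simplest -2
RRR: Left { · }, Right { -2 -1 0 } → simplest -3
RRRR: Left { · }, Right { -3 -2 -1 0 } → simplest -4
RRRRB: Left { -4 }, Right { -3 -2 -1 0 } → simplest -7/2
RRRRBR: Left { -4 }, Right { -7/2 -3 -2 -1 0 } → simplest -15/4
RRRRBRB: Left { -4 -15/4 }, Right { -7/2 -3 -2 -1 0 } → simplest -29/8
RRRRBRBB: Left { -4 -15/4 -29/8 }, Right { -7/2 -3 -2 -1 0 } → simplest -57/16
RRRRBRBBB: Left { -4 -15/4 -29/8 -57/16 }, Right { -7/2 -3 -2 -1 0 } → simplest -113/32
RRRRBRBBBR: Left { -4 -15/4 -29/8 -57/16 }, Right { -113/32 -7/2 -3 -2 -1 0 } → simplest -227/64
RRRRBRBBBRR: Left { -4 -15/4 -29/8 -57/16 }, Right { -227/64 -113/32 -7/2 -3 -2 -1 0 } → simplest -455/128
RRRRBRBBBRRR: Left { -4 -15/4 -29/8 -57/16 }, Right { -455/128 -227/64 -113/32 -7/2 -3 -2 -1 0 } → simplest -911/256
RRRRBRBBBRRRR: Left { -4 -15/4 -29/8 -57/16 }, Right { -911/256 -455/128 -227/64 -113/32 -7/2 -3 -2 -1 0 } → simplest -1823/512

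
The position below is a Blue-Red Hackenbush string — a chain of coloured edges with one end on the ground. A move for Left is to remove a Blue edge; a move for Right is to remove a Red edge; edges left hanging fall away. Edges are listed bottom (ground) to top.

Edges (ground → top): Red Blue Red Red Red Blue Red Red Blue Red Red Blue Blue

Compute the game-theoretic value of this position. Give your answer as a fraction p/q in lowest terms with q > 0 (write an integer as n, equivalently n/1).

Prefix values for Red Blue Red Red Red Blue Red Red Blue Red Red Blue Blue via {L|R} + simplicity:
value_1 [R]  L=[none]  R=[0]  → -1
value_2 [RB]  L=[-1]  R=[0]  → -1/2
value_3 [RBR]  L=[-1]  R=[-1/2; 0]  → -3/4
value_4 [RBRR]  L=[-1]  R=[-3/4; -1/2; 0]  → -7/8
value_5 [RBRRR]  L=[-1]  R=[-7/8; -3/4; -1/2; 0]  → -15/16
value_6 [RBRRRB]  L=[-1; -15/16]  R=[-7/8; -3/4; -1/2; 0]  → -29/32
value_7 [RBRRRBR]  L=[-1; -15/16]  R=[-29/32; -7/8; -3/4; -1/2; 0]  → -59/64
value_8 [RBRRRBRR]  L=[-1; -15/16]  R=[-59/64; -29/32; -7/8; -3/4; -1/2; 0]  → -119/128
value_9 [RBRRRBRRB]  L=[-1; -15/16; -119/128]  R=[-59/64; -29/32; -7/8; -3/4; -1/2; 0]  → -237/256
value_10 [RBRRRBRRBR]  L=[-1; -15/16; -119/128]  R=[-237/256; -59/64; -29/32; -7/8; -3/4; -1/2; 0]  → -475/512
value_11 [RBRRRBRRBRR]  L=[-1; -15/16; -119/128]  R=[-475/512; -237/256; -59/64; -29/32; -7/8; -3/4; -1/2; 0]  → -951/1024
value_12 [RBRRRBRRBRRB]  L=[-1; -15/16; -119/128; -951/1024]  R=[-475/512; -237/256; -59/64; -29/32; -7/8; -3/4; -1/2; 0]  → -1901/2048
value_13 [RBRRRBRRBRRBB]  L=[-1; -15/16; -119/128; -951/1024; -1901/2048]  R=[-475/512; -237/256; -59/64; -29/32; -7/8; -3/4; -1/2; 0]  → -3801/4096

-3801/4096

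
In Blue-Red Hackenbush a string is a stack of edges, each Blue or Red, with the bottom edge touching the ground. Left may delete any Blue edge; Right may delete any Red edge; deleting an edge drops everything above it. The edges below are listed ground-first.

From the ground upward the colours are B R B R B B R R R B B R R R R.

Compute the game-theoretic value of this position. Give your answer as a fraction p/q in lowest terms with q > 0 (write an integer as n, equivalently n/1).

11361/16384

G_1 [B]  L=[0]  R=[·]  -> 1
G_2 [BR]  L=[0]  R=[1]  -> 1/2
G_3 [BRB]  L=[0 1/2]  R=[1]  -> 3/4
G_4 [BRBR]  L=[0 1/2]  R=[3/4 1]  -> 5/8
G_5 [BRBRB]  L=[0 1/2 5/8]  R=[3/4 1]  -> 11/16
G_6 [BRBRBB]  L=[0 1/2 5/8 11/16]  R=[3/4 1]  -> 23/32
G_7 [BRBRBBR]  L=[0 1/2 5/8 11/16]  R=[23/32 3/4 1]  -> 45/64
G_8 [BRBRBBRR]  L=[0 1/2 5/8 11/16]  R=[45/64 23/32 3/4 1]  -> 89/128
G_9 [BRBRBBRRR]  L=[0 1/2 5/8 11/16]  R=[89/128 45/64 23/32 3/4 1]  -> 177/256
G_10 [BRBRBBRRRB]  L=[0 1/2 5/8 11/16 177/256]  R=[89/128 45/64 23/32 3/4 1]  -> 355/512
G_11 [BRBRBBRRRBB]  L=[0 1/2 5/8 11/16 177/256 355/512]  R=[89/128 45/64 23/32 3/4 1]  -> 711/1024
G_12 [BRBRBBRRRBBR]  L=[0 1/2 5/8 11/16 177/256 355/512]  R=[711/1024 89/128 45/64 23/32 3/4 1]  -> 1421/2048
G_13 [BRBRBBRRRBBRR]  L=[0 1/2 5/8 11/16 177/256 355/512]  R=[1421/2048 711/1024 89/128 45/64 23/32 3/4 1]  -> 2841/4096
G_14 [BRBRBBRRRBBRRR]  L=[0 1/2 5/8 11/16 177/256 355/512]  R=[2841/4096 1421/2048 711/1024 89/128 45/64 23/32 3/4 1]  -> 5681/8192
G_15 [BRBRBBRRRBBRRRR]  L=[0 1/2 5/8 11/16 177/256 355/512]  R=[5681/8192 2841/4096 1421/2048 711/1024 89/128 45/64 23/32 3/4 1]  -> 11361/16384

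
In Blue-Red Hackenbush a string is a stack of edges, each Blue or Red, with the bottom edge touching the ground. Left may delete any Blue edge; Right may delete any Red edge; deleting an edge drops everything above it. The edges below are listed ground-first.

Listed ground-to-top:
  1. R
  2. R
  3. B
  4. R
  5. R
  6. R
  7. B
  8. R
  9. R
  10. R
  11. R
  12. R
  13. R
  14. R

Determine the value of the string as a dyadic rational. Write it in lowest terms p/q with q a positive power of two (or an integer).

Prefix values for R R B R R R B R R R R R R R via {L|R} + simplicity:
edge 1 of 14 (R): { none | 0 } so -1
edge 2 of 14 (R): { none | -1, 0 } so -2
edge 3 of 14 (B): { -2 | -1, 0 } so -3/2
edge 4 of 14 (R): { -2 | -3/2, -1, 0 } so -7/4
edge 5 of 14 (R): { -2 | -7/4, -3/2, -1, 0 } so -15/8
edge 6 of 14 (R): { -2 | -15/8, -7/4, -3/2, -1, 0 } so -31/16
edge 7 of 14 (B): { -2, -31/16 | -15/8, -7/4, -3/2, -1, 0 } so -61/32
edge 8 of 14 (R): { -2, -31/16 | -61/32, -15/8, -7/4, -3/2, -1, 0 } so -123/64
edge 9 of 14 (R): { -2, -31/16 | -123/64, -61/32, -15/8, -7/4, -3/2, -1, 0 } so -247/128
edge 10 of 14 (R): { -2, -31/16 | -247/128, -123/64, -61/32, -15/8, -7/4, -3/2, -1, 0 } so -495/256
edge 11 of 14 (R): { -2, -31/16 | -495/256, -247/128, -123/64, -61/32, -15/8, -7/4, -3/2, -1, 0 } so -991/512
edge 12 of 14 (R): { -2, -31/16 | -991/512, -495/256, -247/128, -123/64, -61/32, -15/8, -7/4, -3/2, -1, 0 } so -1983/1024
edge 13 of 14 (R): { -2, -31/16 | -1983/1024, -991/512, -495/256, -247/128, -123/64, -61/32, -15/8, -7/4, -3/2, -1, 0 } so -3967/2048
edge 14 of 14 (R): { -2, -31/16 | -3967/2048, -1983/1024, -991/512, -495/256, -247/128, -123/64, -61/32, -15/8, -7/4, -3/2, -1, 0 } so -7935/4096

-7935/4096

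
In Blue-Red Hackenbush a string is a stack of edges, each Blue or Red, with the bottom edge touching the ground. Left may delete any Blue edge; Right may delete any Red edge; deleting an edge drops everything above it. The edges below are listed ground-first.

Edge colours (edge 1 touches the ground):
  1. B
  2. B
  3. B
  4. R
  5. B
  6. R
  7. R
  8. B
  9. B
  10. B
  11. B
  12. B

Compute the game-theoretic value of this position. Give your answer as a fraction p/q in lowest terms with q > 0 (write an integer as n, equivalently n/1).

Prefix values for B B B R B R R B B B B B via {L|R} + simplicity:
value_1 [B]  L=[0]  R=[—]  = 1
value_2 [BB]  L=[0; 1]  R=[—]  = 2
value_3 [BBB]  L=[0; 1; 2]  R=[—]  = 3
value_4 [BBBR]  L=[0; 1; 2]  R=[3]  = 5/2
value_5 [BBBRB]  L=[0; 1; 2; 5/2]  R=[3]  = 11/4
value_6 [BBBRBR]  L=[0; 1; 2; 5/2]  R=[11/4; 3]  = 21/8
value_7 [BBBRBRR]  L=[0; 1; 2; 5/2]  R=[21/8; 11/4; 3]  = 41/16
value_8 [BBBRBRRB]  L=[0; 1; 2; 5/2; 41/16]  R=[21/8; 11/4; 3]  = 83/32
value_9 [BBBRBRRBB]  L=[0; 1; 2; 5/2; 41/16; 83/32]  R=[21/8; 11/4; 3]  = 167/64
value_10 [BBBRBRRBBB]  L=[0; 1; 2; 5/2; 41/16; 83/32; 167/64]  R=[21/8; 11/4; 3]  = 335/128
value_11 [BBBRBRRBBBB]  L=[0; 1; 2; 5/2; 41/16; 83/32; 167/64; 335/128]  R=[21/8; 11/4; 3]  = 671/256
value_12 [BBBRBRRBBBBB]  L=[0; 1; 2; 5/2; 41/16; 83/32; 167/64; 335/128; 671/256]  R=[21/8; 11/4; 3]  = 1343/512

1343/512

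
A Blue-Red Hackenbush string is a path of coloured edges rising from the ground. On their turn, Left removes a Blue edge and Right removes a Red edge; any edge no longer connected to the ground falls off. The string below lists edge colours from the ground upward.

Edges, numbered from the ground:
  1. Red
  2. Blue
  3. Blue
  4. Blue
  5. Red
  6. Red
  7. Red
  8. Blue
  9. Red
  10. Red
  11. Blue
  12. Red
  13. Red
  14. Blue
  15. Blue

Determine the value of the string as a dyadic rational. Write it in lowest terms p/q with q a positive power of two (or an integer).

Build val(s[:k]) for k = 1..15, string s = Red Blue Blue Blue Red Red Red Blue Red Red Blue Red Red Blue Blue.
edge 1 of 15 (Red): { (no moves) | 0 } — -1
edge 2 of 15 (Blue): { -1 | 0 } — -1/2
edge 3 of 15 (Blue): { -1 -1/2 | 0 } — -1/4
edge 4 of 15 (Blue): { -1 -1/2 -1/4 | 0 } — -1/8
edge 5 of 15 (Red): { -1 -1/2 -1/4 | -1/8 0 } — -3/16
edge 6 of 15 (Red): { -1 -1/2 -1/4 | -3/16 -1/8 0 } — -7/32
edge 7 of 15 (Red): { -1 -1/2 -1/4 | -7/32 -3/16 -1/8 0 } — -15/64
edge 8 of 15 (Blue): { -1 -1/2 -1/4 -15/64 | -7/32 -3/16 -1/8 0 } — -29/128
edge 9 of 15 (Red): { -1 -1/2 -1/4 -15/64 | -29/128 -7/32 -3/16 -1/8 0 } — -59/256
edge 10 of 15 (Red): { -1 -1/2 -1/4 -15/64 | -59/256 -29/128 -7/32 -3/16 -1/8 0 } — -119/512
edge 11 of 15 (Blue): { -1 -1/2 -1/4 -15/64 -119/512 | -59/256 -29/128 -7/32 -3/16 -1/8 0 } — -237/1024
edge 12 of 15 (Red): { -1 -1/2 -1/4 -15/64 -119/512 | -237/1024 -59/256 -29/128 -7/32 -3/16 -1/8 0 } — -475/2048
edge 13 of 15 (Red): { -1 -1/2 -1/4 -15/64 -119/512 | -475/2048 -237/1024 -59/256 -29/128 -7/32 -3/16 -1/8 0 } — -951/4096
edge 14 of 15 (Blue): { -1 -1/2 -1/4 -15/64 -119/512 -951/4096 | -475/2048 -237/1024 -59/256 -29/128 -7/32 -3/16 -1/8 0 } — -1901/8192
edge 15 of 15 (Blue): { -1 -1/2 -1/4 -15/64 -119/512 -951/4096 -1901/8192 | -475/2048 -237/1024 -59/256 -29/128 -7/32 -3/16 -1/8 0 } — -3801/16384

-3801/16384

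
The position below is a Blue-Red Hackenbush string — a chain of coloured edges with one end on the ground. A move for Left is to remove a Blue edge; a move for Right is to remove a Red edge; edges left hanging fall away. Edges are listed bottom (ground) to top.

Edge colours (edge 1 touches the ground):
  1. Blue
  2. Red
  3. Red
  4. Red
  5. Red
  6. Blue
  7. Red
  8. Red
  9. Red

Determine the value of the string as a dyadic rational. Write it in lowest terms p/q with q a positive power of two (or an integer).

step 1: add Blue to get B; options L={ 0 } R={  } → 1
step 2: add Red to get BR; options L={ 0 } R={ 1 } → 1/2
step 3: add Red to get BRR; options L={ 0 } R={ 1/2; 1 } → 1/4
step 4: add Red to get BRRR; options L={ 0 } R={ 1/4; 1/2; 1 } → 1/8
step 5: add Red to get BRRRR; options L={ 0 } R={ 1/8; 1/4; 1/2; 1 } → 1/16
step 6: add Blue to get BRRRRB; options L={ 0; 1/16 } R={ 1/8; 1/4; 1/2; 1 } → 3/32
step 7: add Red to get BRRRRBR; options L={ 0; 1/16 } R={ 3/32; 1/8; 1/4; 1/2; 1 } → 5/64
step 8: add Red to get BRRRRBRR; options L={ 0; 1/16 } R={ 5/64; 3/32; 1/8; 1/4; 1/2; 1 } → 9/128
step 9: add Red to get BRRRRBRRR; options L={ 0; 1/16 } R={ 9/128; 5/64; 3/32; 1/8; 1/4; 1/2; 1 } → 17/256

17/256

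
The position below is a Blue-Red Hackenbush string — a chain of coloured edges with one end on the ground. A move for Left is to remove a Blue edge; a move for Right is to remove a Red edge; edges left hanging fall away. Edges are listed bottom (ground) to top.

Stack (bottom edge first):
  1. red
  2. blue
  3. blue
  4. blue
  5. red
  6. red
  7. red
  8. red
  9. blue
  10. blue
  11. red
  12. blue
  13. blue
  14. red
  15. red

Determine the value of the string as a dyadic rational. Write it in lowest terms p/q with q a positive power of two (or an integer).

-3879/16384

step 1: add red to get r; options L={ (no moves) } R={ 0 } so -1
step 2: add blue to get rb; options L={ -1 } R={ 0 } so -1/2
step 3: add blue to get rbb; options L={ -1; -1/2 } R={ 0 } so -1/4
step 4: add blue to get rbbb; options L={ -1; -1/2; -1/4 } R={ 0 } so -1/8
step 5: add red to get rbbbr; options L={ -1; -1/2; -1/4 } R={ -1/8; 0 } so -3/16
step 6: add red to get rbbbrr; options L={ -1; -1/2; -1/4 } R={ -3/16; -1/8; 0 } so -7/32
step 7: add red to get rbbbrrr; options L={ -1; -1/2; -1/4 } R={ -7/32; -3/16; -1/8; 0 } so -15/64
step 8: add red to get rbbbrrrr; options L={ -1; -1/2; -1/4 } R={ -15/64; -7/32; -3/16; -1/8; 0 } so -31/128
step 9: add blue to get rbbbrrrrb; options L={ -1; -1/2; -1/4; -31/128 } R={ -15/64; -7/32; -3/16; -1/8; 0 } so -61/256
step 10: add blue to get rbbbrrrrbb; options L={ -1; -1/2; -1/4; -31/128; -61/256 } R={ -15/64; -7/32; -3/16; -1/8; 0 } so -121/512
step 11: add red to get rbbbrrrrbbr; options L={ -1; -1/2; -1/4; -31/128; -61/256 } R={ -121/512; -15/64; -7/32; -3/16; -1/8; 0 } so -243/1024
step 12: add blue to get rbbbrrrrbbrb; options L={ -1; -1/2; -1/4; -31/128; -61/256; -243/1024 } R={ -121/512; -15/64; -7/32; -3/16; -1/8; 0 } so -485/2048
step 13: add blue to get rbbbrrrrbbrbb; options L={ -1; -1/2; -1/4; -31/128; -61/256; -243/1024; -485/2048 } R={ -121/512; -15/64; -7/32; -3/16; -1/8; 0 } so -969/4096
step 14: add red to get rbbbrrrrbbrbbr; options L={ -1; -1/2; -1/4; -31/128; -61/256; -243/1024; -485/2048 } R={ -969/4096; -121/512; -15/64; -7/32; -3/16; -1/8; 0 } so -1939/8192
step 15: add red to get rbbbrrrrbbrbbrr; options L={ -1; -1/2; -1/4; -31/128; -61/256; -243/1024; -485/2048 } R={ -1939/8192; -969/4096; -121/512; -15/64; -7/32; -3/16; -1/8; 0 } so -3879/16384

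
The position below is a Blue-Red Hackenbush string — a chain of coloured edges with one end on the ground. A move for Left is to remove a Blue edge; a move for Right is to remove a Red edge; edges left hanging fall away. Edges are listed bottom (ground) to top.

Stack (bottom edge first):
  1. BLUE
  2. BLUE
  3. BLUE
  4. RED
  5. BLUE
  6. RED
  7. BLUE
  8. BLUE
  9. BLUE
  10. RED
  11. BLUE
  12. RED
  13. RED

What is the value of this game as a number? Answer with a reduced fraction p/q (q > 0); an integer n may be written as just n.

Recurse on prefixes of the 13-edge string BLUE BLUE BLUE RED BLUE RED BLUE BLUE BLUE RED BLUE RED RED:
1 of 13 · B · max L 0 · min R +∞ — 1
2 of 13 · BB · max L 1 · min R +∞ — 2
3 of 13 · BBB · max L 2 · min R +∞ — 3
4 of 13 · BBBR · max L 2 · min R 3 — 5/2
5 of 13 · BBBRB · max L 5/2 · min R 3 — 11/4
6 of 13 · BBBRBR · max L 5/2 · min R 11/4 — 21/8
7 of 13 · BBBRBRB · max L 21/8 · min R 11/4 — 43/16
8 of 13 · BBBRBRBB · max L 43/16 · min R 11/4 — 87/32
9 of 13 · BBBRBRBBB · max L 87/32 · min R 11/4 — 175/64
10 of 13 · BBBRBRBBBR · max L 87/32 · min R 175/64 — 349/128
11 of 13 · BBBRBRBBBRB · max L 349/128 · min R 175/64 — 699/256
12 of 13 · BBBRBRBBBRBR · max L 349/128 · min R 699/256 — 1397/512
13 of 13 · BBBRBRBBBRBRR · max L 349/128 · min R 1397/512 — 2793/1024

2793/1024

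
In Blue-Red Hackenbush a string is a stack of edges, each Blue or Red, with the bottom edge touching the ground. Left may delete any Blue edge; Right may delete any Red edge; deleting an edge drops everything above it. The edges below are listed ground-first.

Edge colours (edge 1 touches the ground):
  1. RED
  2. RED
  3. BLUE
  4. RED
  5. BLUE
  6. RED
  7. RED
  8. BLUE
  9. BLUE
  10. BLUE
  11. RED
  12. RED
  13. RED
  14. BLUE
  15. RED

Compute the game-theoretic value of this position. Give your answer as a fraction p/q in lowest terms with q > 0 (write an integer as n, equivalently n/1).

Build G(s[:k]) for k = 1..15, string s = RED RED BLUE RED BLUE RED RED BLUE BLUE BLUE RED RED RED BLUE RED.
step 1: add RED to get R; options L={ none } R={ 0 } so -1
step 2: add RED to get RR; options L={ none } R={ -1; 0 } so -2
step 3: add BLUE to get RRB; options L={ -2 } R={ -1; 0 } so -3/2
step 4: add RED to get RRBR; options L={ -2 } R={ -3/2; -1; 0 } so -7/4
step 5: add BLUE to get RRBRB; options L={ -2; -7/4 } R={ -3/2; -1; 0 } so -13/8
step 6: add RED to get RRBRBR; options L={ -2; -7/4 } R={ -13/8; -3/2; -1; 0 } so -27/16
step 7: add RED to get RRBRBRR; options L={ -2; -7/4 } R={ -27/16; -13/8; -3/2; -1; 0 } so -55/32
step 8: add BLUE to get RRBRBRRB; options L={ -2; -7/4; -55/32 } R={ -27/16; -13/8; -3/2; -1; 0 } so -109/64
step 9: add BLUE to get RRBRBRRBB; options L={ -2; -7/4; -55/32; -109/64 } R={ -27/16; -13/8; -3/2; -1; 0 } so -217/128
step 10: add BLUE to get RRBRBRRBBB; options L={ -2; -7/4; -55/32; -109/64; -217/128 } R={ -27/16; -13/8; -3/2; -1; 0 } so -433/256
step 11: add RED to get RRBRBRRBBBR; options L={ -2; -7/4; -55/32; -109/64; -217/128 } R={ -433/256; -27/16; -13/8; -3/2; -1; 0 } so -867/512
step 12: add RED to get RRBRBRRBBBRR; options L={ -2; -7/4; -55/32; -109/64; -217/128 } R={ -867/512; -433/256; -27/16; -13/8; -3/2; -1; 0 } so -1735/1024
step 13: add RED to get RRBRBRRBBBRRR; options L={ -2; -7/4; -55/32; -109/64; -217/128 } R={ -1735/1024; -867/512; -433/256; -27/16; -13/8; -3/2; -1; 0 } so -3471/2048
step 14: add BLUE to get RRBRBRRBBBRRRB; options L={ -2; -7/4; -55/32; -109/64; -217/128; -3471/2048 } R={ -1735/1024; -867/512; -433/256; -27/16; -13/8; -3/2; -1; 0 } so -6941/4096
step 15: add RED to get RRBRBRRBBBRRRBR; options L={ -2; -7/4; -55/32; -109/64; -217/128; -3471/2048 } R={ -6941/4096; -1735/1024; -867/512; -433/256; -27/16; -13/8; -3/2; -1; 0 } so -13883/8192

-13883/8192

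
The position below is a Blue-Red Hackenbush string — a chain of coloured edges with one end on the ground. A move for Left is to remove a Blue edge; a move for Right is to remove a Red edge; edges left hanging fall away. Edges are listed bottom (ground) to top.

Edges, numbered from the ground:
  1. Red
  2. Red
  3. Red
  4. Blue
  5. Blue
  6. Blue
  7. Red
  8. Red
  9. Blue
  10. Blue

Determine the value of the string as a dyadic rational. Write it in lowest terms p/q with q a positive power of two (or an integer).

-281/128

v(R) = { none | 0 } → -1
v(RR) = { none | -1 0 } → -2
v(RRR) = { none | -2 -1 0 } → -3
v(RRRB) = { -3 | -2 -1 0 } → -5/2
v(RRRBB) = { -3 -5/2 | -2 -1 0 } → -9/4
v(RRRBBB) = { -3 -5/2 -9/4 | -2 -1 0 } → -17/8
v(RRRBBBR) = { -3 -5/2 -9/4 | -17/8 -2 -1 0 } → -35/16
v(RRRBBBRR) = { -3 -5/2 -9/4 | -35/16 -17/8 -2 -1 0 } → -71/32
v(RRRBBBRRB) = { -3 -5/2 -9/4 -71/32 | -35/16 -17/8 -2 -1 0 } → -141/64
v(RRRBBBRRBB) = { -3 -5/2 -9/4 -71/32 -141/64 | -35/16 -17/8 -2 -1 0 } → -281/128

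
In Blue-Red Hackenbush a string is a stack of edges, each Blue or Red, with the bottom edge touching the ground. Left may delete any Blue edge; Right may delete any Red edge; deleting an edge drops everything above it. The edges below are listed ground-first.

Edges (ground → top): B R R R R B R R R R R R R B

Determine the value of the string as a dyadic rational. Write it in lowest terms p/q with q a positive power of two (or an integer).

515/8192

Recurse on prefixes of the 14-edge string B R R R R B R R R R R R R B:
edge 1 of 14 (B): { 0 |  } => 1
edge 2 of 14 (R): { 0 | 1 } => 1/2
edge 3 of 14 (R): { 0 | 1/2; 1 } => 1/4
edge 4 of 14 (R): { 0 | 1/4; 1/2; 1 } => 1/8
edge 5 of 14 (R): { 0 | 1/8; 1/4; 1/2; 1 } => 1/16
edge 6 of 14 (B): { 0; 1/16 | 1/8; 1/4; 1/2; 1 } => 3/32
edge 7 of 14 (R): { 0; 1/16 | 3/32; 1/8; 1/4; 1/2; 1 } => 5/64
edge 8 of 14 (R): { 0; 1/16 | 5/64; 3/32; 1/8; 1/4; 1/2; 1 } => 9/128
edge 9 of 14 (R): { 0; 1/16 | 9/128; 5/64; 3/32; 1/8; 1/4; 1/2; 1 } => 17/256
edge 10 of 14 (R): { 0; 1/16 | 17/256; 9/128; 5/64; 3/32; 1/8; 1/4; 1/2; 1 } => 33/512
edge 11 of 14 (R): { 0; 1/16 | 33/512; 17/256; 9/128; 5/64; 3/32; 1/8; 1/4; 1/2; 1 } => 65/1024
edge 12 of 14 (R): { 0; 1/16 | 65/1024; 33/512; 17/256; 9/128; 5/64; 3/32; 1/8; 1/4; 1/2; 1 } => 129/2048
edge 13 of 14 (R): { 0; 1/16 | 129/2048; 65/1024; 33/512; 17/256; 9/128; 5/64; 3/32; 1/8; 1/4; 1/2; 1 } => 257/4096
edge 14 of 14 (B): { 0; 1/16; 257/4096 | 129/2048; 65/1024; 33/512; 17/256; 9/128; 5/64; 3/32; 1/8; 1/4; 1/2; 1 } => 515/8192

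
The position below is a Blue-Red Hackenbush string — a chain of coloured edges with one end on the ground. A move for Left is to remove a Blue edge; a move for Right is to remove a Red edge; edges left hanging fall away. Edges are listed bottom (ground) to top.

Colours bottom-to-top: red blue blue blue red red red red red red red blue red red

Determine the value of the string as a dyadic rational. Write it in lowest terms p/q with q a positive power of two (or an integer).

-2039/8192

r: Left { (no moves) }, Right { 0 } ⇒ simplest -1
rb: Left { -1 }, Right { 0 } ⇒ simplest -1/2
rbb: Left { -1,-1/2 }, Right { 0 } ⇒ simplest -1/4
rbbb: Left { -1,-1/2,-1/4 }, Right { 0 } ⇒ simplest -1/8
rbbbr: Left { -1,-1/2,-1/4 }, Right { -1/8,0 } ⇒ simplest -3/16
rbbbrr: Left { -1,-1/2,-1/4 }, Right { -3/16,-1/8,0 } ⇒ simplest -7/32
rbbbrrr: Left { -1,-1/2,-1/4 }, Right { -7/32,-3/16,-1/8,0 } ⇒ simplest -15/64
rbbbrrrr: Left { -1,-1/2,-1/4 }, Right { -15/64,-7/32,-3/16,-1/8,0 } ⇒ simplest -31/128
rbbbrrrrr: Left { -1,-1/2,-1/4 }, Right { -31/128,-15/64,-7/32,-3/16,-1/8,0 } ⇒ simplest -63/256
rbbbrrrrrr: Left { -1,-1/2,-1/4 }, Right { -63/256,-31/128,-15/64,-7/32,-3/16,-1/8,0 } ⇒ simplest -127/512
rbbbrrrrrrr: Left { -1,-1/2,-1/4 }, Right { -127/512,-63/256,-31/128,-15/64,-7/32,-3/16,-1/8,0 } ⇒ simplest -255/1024
rbbbrrrrrrrb: Left { -1,-1/2,-1/4,-255/1024 }, Right { -127/512,-63/256,-31/128,-15/64,-7/32,-3/16,-1/8,0 } ⇒ simplest -509/2048
rbbbrrrrrrrbr: Left { -1,-1/2,-1/4,-255/1024 }, Right { -509/2048,-127/512,-63/256,-31/128,-15/64,-7/32,-3/16,-1/8,0 } ⇒ simplest -1019/4096
rbbbrrrrrrrbrr: Left { -1,-1/2,-1/4,-255/1024 }, Right { -1019/4096,-509/2048,-127/512,-63/256,-31/128,-15/64,-7/32,-3/16,-1/8,0 } ⇒ simplest -2039/8192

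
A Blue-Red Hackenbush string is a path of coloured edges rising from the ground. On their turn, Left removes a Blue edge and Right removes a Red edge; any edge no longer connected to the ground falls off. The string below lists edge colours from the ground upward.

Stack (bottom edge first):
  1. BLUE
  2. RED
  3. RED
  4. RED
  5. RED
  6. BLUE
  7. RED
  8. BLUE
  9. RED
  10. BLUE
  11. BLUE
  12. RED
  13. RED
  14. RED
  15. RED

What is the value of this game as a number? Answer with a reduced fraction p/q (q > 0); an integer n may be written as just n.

1377/16384

v(B) = { 0 | — } -> 1
v(BR) = { 0 | 1 } -> 1/2
v(BRR) = { 0 | 1/2 1 } -> 1/4
v(BRRR) = { 0 | 1/4 1/2 1 } -> 1/8
v(BRRRR) = { 0 | 1/8 1/4 1/2 1 } -> 1/16
v(BRRRRB) = { 0 1/16 | 1/8 1/4 1/2 1 } -> 3/32
v(BRRRRBR) = { 0 1/16 | 3/32 1/8 1/4 1/2 1 } -> 5/64
v(BRRRRBRB) = { 0 1/16 5/64 | 3/32 1/8 1/4 1/2 1 } -> 11/128
v(BRRRRBRBR) = { 0 1/16 5/64 | 11/128 3/32 1/8 1/4 1/2 1 } -> 21/256
v(BRRRRBRBRB) = { 0 1/16 5/64 21/256 | 11/128 3/32 1/8 1/4 1/2 1 } -> 43/512
v(BRRRRBRBRBB) = { 0 1/16 5/64 21/256 43/512 | 11/128 3/32 1/8 1/4 1/2 1 } -> 87/1024
v(BRRRRBRBRBBR) = { 0 1/16 5/64 21/256 43/512 | 87/1024 11/128 3/32 1/8 1/4 1/2 1 } -> 173/2048
v(BRRRRBRBRBBRR) = { 0 1/16 5/64 21/256 43/512 | 173/2048 87/1024 11/128 3/32 1/8 1/4 1/2 1 } -> 345/4096
v(BRRRRBRBRBBRRR) = { 0 1/16 5/64 21/256 43/512 | 345/4096 173/2048 87/1024 11/128 3/32 1/8 1/4 1/2 1 } -> 689/8192
v(BRRRRBRBRBBRRRR) = { 0 1/16 5/64 21/256 43/512 | 689/8192 345/4096 173/2048 87/1024 11/128 3/32 1/8 1/4 1/2 1 } -> 1377/16384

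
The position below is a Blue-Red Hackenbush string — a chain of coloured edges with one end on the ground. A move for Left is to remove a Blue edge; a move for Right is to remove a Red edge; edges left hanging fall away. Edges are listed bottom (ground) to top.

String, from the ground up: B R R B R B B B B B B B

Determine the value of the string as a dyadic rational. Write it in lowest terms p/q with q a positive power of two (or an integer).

767/2048

g(B) = { 0 | none } = 1
g(BR) = { 0 | 1 } = 1/2
g(BRR) = { 0 | 1/2,1 } = 1/4
g(BRRB) = { 0,1/4 | 1/2,1 } = 3/8
g(BRRBR) = { 0,1/4 | 3/8,1/2,1 } = 5/16
g(BRRBRB) = { 0,1/4,5/16 | 3/8,1/2,1 } = 11/32
g(BRRBRBB) = { 0,1/4,5/16,11/32 | 3/8,1/2,1 } = 23/64
g(BRRBRBBB) = { 0,1/4,5/16,11/32,23/64 | 3/8,1/2,1 } = 47/128
g(BRRBRBBBB) = { 0,1/4,5/16,11/32,23/64,47/128 | 3/8,1/2,1 } = 95/256
g(BRRBRBBBBB) = { 0,1/4,5/16,11/32,23/64,47/128,95/256 | 3/8,1/2,1 } = 191/512
g(BRRBRBBBBBB) = { 0,1/4,5/16,11/32,23/64,47/128,95/256,191/512 | 3/8,1/2,1 } = 383/1024
g(BRRBRBBBBBBB) = { 0,1/4,5/16,11/32,23/64,47/128,95/256,191/512,383/1024 | 3/8,1/2,1 } = 767/2048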